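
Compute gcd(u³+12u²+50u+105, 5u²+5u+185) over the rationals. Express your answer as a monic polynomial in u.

1

Apply the Euclidean algorithm:
  u³+12u²+50u+105 = ((1/5)u+11/5)(5u²+5u+185) + (2u−302)
  5u²+5u+185 = ((5/2)u+380)(2u−302) + (114945)
  2u−302 = ((2/114945)u−302/114945)(114945) + (0)
The last nonzero remainder is the constant 114945, so the polynomials are coprime and gcd = 1.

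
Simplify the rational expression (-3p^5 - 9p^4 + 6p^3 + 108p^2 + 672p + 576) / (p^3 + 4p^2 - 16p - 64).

Apply the Euclidean algorithm:
  -3p^5 - 9p^4 + 6p^3 + 108p^2 + 672p + 576 = (-3p^2 + 3p - 54)(p^3 + 4p^2 - 16p - 64) + (180p^2 - 2880)
  p^3 + 4p^2 - 16p - 64 = ((1/180)p + 1/45)(180p^2 - 2880) + (0)
Last nonzero remainder: 180p^2 - 2880. Dividing through by 180 gives the monic gcd p^2 - 16.
Cancel p^2 - 16 from numerator and denominator to get the reduced form.

(-3p^3 - 9p^2 - 42p - 36)/(p + 4)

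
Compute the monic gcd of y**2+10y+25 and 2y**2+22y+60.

Repeated division with remainder:
  y**2+10y+25 = (1/2)(2y**2+22y+60) + (−y−5)
  2y**2+22y+60 = (−2y−12)(−y−5) + (0)
Last nonzero remainder: −y−5. Dividing through by −1 gives the monic gcd y+5.

y+5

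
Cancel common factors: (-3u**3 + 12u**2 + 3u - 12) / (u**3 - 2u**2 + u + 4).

(-3u**2 + 15u - 12)/(u**2 - 3u + 4)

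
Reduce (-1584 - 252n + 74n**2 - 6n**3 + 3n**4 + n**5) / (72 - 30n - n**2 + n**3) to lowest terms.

(66 + 16n + n**2 + n**3)/(-3 + n)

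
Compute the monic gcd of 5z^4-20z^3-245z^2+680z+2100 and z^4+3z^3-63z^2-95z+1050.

z^2+z-30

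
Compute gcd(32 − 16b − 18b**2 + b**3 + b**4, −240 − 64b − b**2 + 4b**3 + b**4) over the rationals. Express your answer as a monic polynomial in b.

Euclidean algorithm in ℚ[b]:
  b**4 + b**3 − 18b**2 − 16b + 32 = (b**4 + 4b**3 − b**2 − 64b − 240) + (−3b**3 − 17b**2 + 48b + 272)
  b**4 + 4b**3 − b**2 − 64b − 240 = (−(1/3)b + 5/9)(−3b**3 − 17b**2 + 48b + 272) + ((220/9)b**2 − 3520/9)
  −3b**3 − 17b**2 + 48b + 272 = (−(27/220)b − 153/220)((220/9)b**2 − 3520/9) + (0)
Last nonzero remainder: (220/9)b**2 − 3520/9. Dividing through by 220/9 gives the monic gcd b**2 − 16.

−16 + b**2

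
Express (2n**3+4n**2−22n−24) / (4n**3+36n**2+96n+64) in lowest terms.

Euclidean algorithm in ℚ[n]:
  2n**3+4n**2−22n−24 = (1/2)(4n**3+36n**2+96n+64) + (−14n**2−70n−56)
  4n**3+36n**2+96n+64 = (−(2/7)n−8/7)(−14n**2−70n−56) + (0)
Last nonzero remainder: −14n**2−70n−56. Dividing through by −14 gives the monic gcd n**2+5n+4.
Cancel n**2+5n+4 from numerator and denominator to get the reduced form.

(n−3)/(2n+8)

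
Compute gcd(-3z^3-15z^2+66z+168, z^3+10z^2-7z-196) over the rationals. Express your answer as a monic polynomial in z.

z^2+3z-28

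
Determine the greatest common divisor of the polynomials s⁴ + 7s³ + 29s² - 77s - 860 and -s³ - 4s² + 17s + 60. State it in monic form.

s² + s - 20

By polynomial division,
  s⁴ + 7s³ + 29s² - 77s - 860 = (-s - 3)(-s³ - 4s² + 17s + 60) + (34s² + 34s - 680)
  -s³ - 4s² + 17s + 60 = (-(1/34)s - 3/34)(34s² + 34s - 680) + (0)
Last nonzero remainder: 34s² + 34s - 680. Dividing through by 34 gives the monic gcd s² + s - 20.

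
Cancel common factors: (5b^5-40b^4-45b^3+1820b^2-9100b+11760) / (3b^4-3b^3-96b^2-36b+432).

(5b^3-105b+980)/(3b^2+21b+36)

Repeated division with remainder:
  5b^5-40b^4-45b^3+1820b^2-9100b+11760 = ((5/3)b-35/3)(3b^4-3b^3-96b^2-36b+432) + (80b^3+760b^2-10240b+16800)
  3b^4-3b^3-96b^2-36b+432 = ((3/80)b-63/160)(80b^3+760b^2-10240b+16800) + ((2349/4)b^2-4698b+7047)
  80b^3+760b^2-10240b+16800 = ((320/2349)b+5600/2349)((2349/4)b^2-4698b+7047) + (0)
Last nonzero remainder: (2349/4)b^2-4698b+7047. Dividing through by 2349/4 gives the monic gcd b^2-8b+12.
Cancel b^2-8b+12 from numerator and denominator to get the reduced form.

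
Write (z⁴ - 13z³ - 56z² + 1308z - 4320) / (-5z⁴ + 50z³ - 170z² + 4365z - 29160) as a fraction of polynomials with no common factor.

(-z² - 4z + 60)/(5z² + 35z + 405)

Repeated division with remainder:
  z⁴ - 13z³ - 56z² + 1308z - 4320 = (-1/5)(-5z⁴ + 50z³ - 170z² + 4365z - 29160) + (-3z³ - 90z² + 2181z - 10152)
  -5z⁴ + 50z³ - 170z² + 4365z - 29160 = ((5/3)z - 200/3)(-3z³ - 90z² + 2181z - 10152) + (-9805z² + 166685z - 705960)
  -3z³ - 90z² + 2181z - 10152 = ((3/9805)z + 141/9805)(-9805z² + 166685z - 705960) + (0)
Last nonzero remainder: -9805z² + 166685z - 705960. Dividing through by -9805 gives the monic gcd z² - 17z + 72.
Cancel z² - 17z + 72 from numerator and denominator to get the reduced form.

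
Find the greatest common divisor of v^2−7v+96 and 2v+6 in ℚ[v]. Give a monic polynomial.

Repeated division with remainder:
  v^2−7v+96 = ((1/2)v−5)(2v+6) + (126)
  2v+6 = ((1/63)v+1/21)(126) + (0)
The last nonzero remainder is the constant 126, so the polynomials are coprime and gcd = 1.

1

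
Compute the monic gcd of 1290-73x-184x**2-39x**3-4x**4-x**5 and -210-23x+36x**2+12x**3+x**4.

-30+x+5x**2+x**3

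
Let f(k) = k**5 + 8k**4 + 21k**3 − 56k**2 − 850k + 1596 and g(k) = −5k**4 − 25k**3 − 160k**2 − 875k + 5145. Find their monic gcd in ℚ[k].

k**2 + 4k − 21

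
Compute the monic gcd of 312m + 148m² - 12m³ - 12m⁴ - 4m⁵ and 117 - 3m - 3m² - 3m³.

-39 + m + m² + m³

Apply the Euclidean algorithm:
  -4m⁵ - 12m⁴ - 12m³ + 148m² + 312m = ((4/3)m² + (8/3)m)(-3m³ - 3m² - 3m + 117) + (0)
Last nonzero remainder: -3m³ - 3m² - 3m + 117. Dividing through by -3 gives the monic gcd m³ + m² + m - 39.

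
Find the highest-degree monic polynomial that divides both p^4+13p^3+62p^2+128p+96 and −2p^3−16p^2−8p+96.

Repeated division with remainder:
  p^4+13p^3+62p^2+128p+96 = (−(1/2)p−5/2)(−2p^3−16p^2−8p+96) + (18p^2+156p+336)
  −2p^3−16p^2−8p+96 = (−(1/9)p+2/27)(18p^2+156p+336) + ((160/9)p+640/9)
  18p^2+156p+336 = ((81/80)p+189/40)((160/9)p+640/9) + (0)
Last nonzero remainder: (160/9)p+640/9. Dividing through by 160/9 gives the monic gcd p+4.

p+4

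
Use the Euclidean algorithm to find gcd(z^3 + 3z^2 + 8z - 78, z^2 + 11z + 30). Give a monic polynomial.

Repeated division with remainder:
  z^3 + 3z^2 + 8z - 78 = (z - 8)(z^2 + 11z + 30) + (66z + 162)
  z^2 + 11z + 30 = ((1/66)z + 47/363)(66z + 162) + (1092/121)
  66z + 162 = ((1331/182)z + 3267/182)(1092/121) + (0)
The last nonzero remainder is the constant 1092/121, so the polynomials are coprime and gcd = 1.

1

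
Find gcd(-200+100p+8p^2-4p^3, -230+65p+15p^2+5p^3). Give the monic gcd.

-2+p

Apply the Euclidean algorithm:
  -4p^3+8p^2+100p-200 = (-4/5)(5p^3+15p^2+65p-230) + (20p^2+152p-384)
  5p^3+15p^2+65p-230 = ((1/4)p-23/20)(20p^2+152p-384) + ((1679/5)p-3358/5)
  20p^2+152p-384 = ((100/1679)p+960/1679)((1679/5)p-3358/5) + (0)
Last nonzero remainder: (1679/5)p-3358/5. Dividing through by 1679/5 gives the monic gcd p-2.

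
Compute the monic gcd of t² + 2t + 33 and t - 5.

1

Apply the Euclidean algorithm:
  t² + 2t + 33 = (t + 7)(t - 5) + (68)
  t - 5 = ((1/68)t - 5/68)(68) + (0)
The last nonzero remainder is the constant 68, so the polynomials are coprime and gcd = 1.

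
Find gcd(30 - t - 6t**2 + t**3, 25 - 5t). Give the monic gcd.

-5 + t

Apply the Euclidean algorithm:
  t**3 - 6t**2 - t + 30 = (-(1/5)t**2 + (1/5)t + 6/5)(-5t + 25) + (0)
Last nonzero remainder: -5t + 25. Dividing through by -5 gives the monic gcd t - 5.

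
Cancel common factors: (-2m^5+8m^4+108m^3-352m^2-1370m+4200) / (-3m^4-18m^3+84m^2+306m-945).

(2m^3-12m^2-54m+280)/(3m^2+12m-63)

By polynomial division,
  -2m^5+8m^4+108m^3-352m^2-1370m+4200 = ((2/3)m-20/3)(-3m^4-18m^3+84m^2+306m-945) + (-68m^3+4m^2+1300m-2100)
  -3m^4-18m^3+84m^2+306m-945 = ((3/68)m+309/1156)(-68m^3+4m^2+1300m-2100) + ((7392/289)m^2+(14784/289)m-110880/289)
  -68m^3+4m^2+1300m-2100 = (-(4913/1848)m+1445/264)((7392/289)m^2+(14784/289)m-110880/289) + (0)
Last nonzero remainder: (7392/289)m^2+(14784/289)m-110880/289. Dividing through by 7392/289 gives the monic gcd m^2+2m-15.
Cancel m^2+2m-15 from numerator and denominator to get the reduced form.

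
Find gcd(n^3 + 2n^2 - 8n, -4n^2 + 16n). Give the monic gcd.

n

Apply the Euclidean algorithm:
  n^3 + 2n^2 - 8n = (-(1/4)n - 3/2)(-4n^2 + 16n) + (16n)
  -4n^2 + 16n = (-(1/4)n + 1)(16n) + (0)
Last nonzero remainder: 16n. Dividing through by 16 gives the monic gcd n.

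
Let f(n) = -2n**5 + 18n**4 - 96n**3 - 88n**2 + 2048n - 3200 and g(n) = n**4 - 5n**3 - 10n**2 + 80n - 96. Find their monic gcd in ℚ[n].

n**3 - 2n**2 - 16n + 32

Euclidean algorithm in ℚ[n]:
  -2n**5 + 18n**4 - 96n**3 - 88n**2 + 2048n - 3200 = (-2n + 8)(n**4 - 5n**3 - 10n**2 + 80n - 96) + (-76n**3 + 152n**2 + 1216n - 2432)
  n**4 - 5n**3 - 10n**2 + 80n - 96 = (-(1/76)n + 3/76)(-76n**3 + 152n**2 + 1216n - 2432) + (0)
Last nonzero remainder: -76n**3 + 152n**2 + 1216n - 2432. Dividing through by -76 gives the monic gcd n**3 - 2n**2 - 16n + 32.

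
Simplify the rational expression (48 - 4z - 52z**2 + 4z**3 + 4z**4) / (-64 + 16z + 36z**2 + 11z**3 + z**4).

Euclidean algorithm in ℚ[z]:
  4z**4 + 4z**3 - 52z**2 - 4z + 48 = (4)(z**4 + 11z**3 + 36z**2 + 16z - 64) + (-40z**3 - 196z**2 - 68z + 304)
  z**4 + 11z**3 + 36z**2 + 16z - 64 = (-(1/40)z - 61/400)(-40z**3 - 196z**2 - 68z + 304) + ((441/100)z**2 + (1323/100)z - 441/25)
  -40z**3 - 196z**2 - 68z + 304 = (-(4000/441)z - 7600/441)((441/100)z**2 + (1323/100)z - 441/25) + (0)
Last nonzero remainder: (441/100)z**2 + (1323/100)z - 441/25. Dividing through by 441/100 gives the monic gcd z**2 + 3z - 4.
Cancel z**2 + 3z - 4 from numerator and denominator to get the reduced form.

(-12 - 8z + 4z**2)/(16 + 8z + z**2)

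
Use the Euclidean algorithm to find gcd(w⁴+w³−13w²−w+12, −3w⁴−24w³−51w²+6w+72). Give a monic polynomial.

w²+3w−4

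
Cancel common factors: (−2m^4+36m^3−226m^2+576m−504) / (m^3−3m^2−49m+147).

(−2m^2+16m−24)/(m+7)

Apply the Euclidean algorithm:
  −2m^4+36m^3−226m^2+576m−504 = (−2m+30)(m^3−3m^2−49m+147) + (−234m^2+2340m−4914)
  m^3−3m^2−49m+147 = (−(1/234)m−7/234)(−234m^2+2340m−4914) + (0)
Last nonzero remainder: −234m^2+2340m−4914. Dividing through by −234 gives the monic gcd m^2−10m+21.
Cancel m^2−10m+21 from numerator and denominator to get the reduced form.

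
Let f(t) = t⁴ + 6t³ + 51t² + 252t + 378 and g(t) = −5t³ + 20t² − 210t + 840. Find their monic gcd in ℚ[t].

Repeated division with remainder:
  t⁴ + 6t³ + 51t² + 252t + 378 = (−(1/5)t − 2)(−5t³ + 20t² − 210t + 840) + (49t² + 2058)
  −5t³ + 20t² − 210t + 840 = (−(5/49)t + 20/49)(49t² + 2058) + (0)
Last nonzero remainder: 49t² + 2058. Dividing through by 49 gives the monic gcd t² + 42.

t² + 42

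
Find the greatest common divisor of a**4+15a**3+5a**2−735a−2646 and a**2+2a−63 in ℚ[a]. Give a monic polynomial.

a**2+2a−63

Apply the Euclidean algorithm:
  a**4+15a**3+5a**2−735a−2646 = (a**2+13a+42)(a**2+2a−63) + (0)
The last nonzero remainder a**2+2a−63 is already monic.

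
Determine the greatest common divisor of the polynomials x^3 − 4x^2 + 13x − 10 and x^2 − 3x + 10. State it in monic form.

x^2 − 3x + 10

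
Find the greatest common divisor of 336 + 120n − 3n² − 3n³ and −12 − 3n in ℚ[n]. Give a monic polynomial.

Euclidean algorithm in ℚ[n]:
  −3n³ − 3n² + 120n + 336 = (n² − 3n − 28)(−3n − 12) + (0)
Last nonzero remainder: −3n − 12. Dividing through by −3 gives the monic gcd n + 4.

4 + n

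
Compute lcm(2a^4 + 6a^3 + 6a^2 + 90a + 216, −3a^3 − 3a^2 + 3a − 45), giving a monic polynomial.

a^6 + a^5 + 2a^4 + 54a^3 + 33a^2 + 9a + 540

By polynomial division,
  2a^4 + 6a^3 + 6a^2 + 90a + 216 = (−(2/3)a − 4/3)(−3a^3 − 3a^2 + 3a − 45) + (4a^2 + 64a + 156)
  −3a^3 − 3a^2 + 3a − 45 = (−(3/4)a + 45/4)(4a^2 + 64a + 156) + (−600a − 1800)
  4a^2 + 64a + 156 = (−(1/150)a − 13/150)(−600a − 1800) + (0)
Last nonzero remainder: −600a − 1800. Dividing through by −600 gives the monic gcd a + 3.
Then lcm(f, g) = f·g / gcd(f, g); expanding and making the result monic gives the answer.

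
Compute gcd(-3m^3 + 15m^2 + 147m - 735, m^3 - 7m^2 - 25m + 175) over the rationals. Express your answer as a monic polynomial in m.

By polynomial division,
  -3m^3 + 15m^2 + 147m - 735 = (-3)(m^3 - 7m^2 - 25m + 175) + (-6m^2 + 72m - 210)
  m^3 - 7m^2 - 25m + 175 = (-(1/6)m - 5/6)(-6m^2 + 72m - 210) + (0)
Last nonzero remainder: -6m^2 + 72m - 210. Dividing through by -6 gives the monic gcd m^2 - 12m + 35.

m^2 - 12m + 35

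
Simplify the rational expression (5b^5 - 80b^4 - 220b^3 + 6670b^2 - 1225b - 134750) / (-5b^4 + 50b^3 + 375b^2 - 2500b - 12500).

Apply the Euclidean algorithm:
  5b^5 - 80b^4 - 220b^3 + 6670b^2 - 1225b - 134750 = (-b + 6)(-5b^4 + 50b^3 + 375b^2 - 2500b - 12500) + (-145b^3 + 1920b^2 + 1275b - 59750)
  -5b^4 + 50b^3 + 375b^2 - 2500b - 12500 = ((1/29)b + 94/841)(-145b^3 + 1920b^2 + 1275b - 59750) + ((97920/841)b^2 - (489600/841)b - 4896000/841)
  -145b^3 + 1920b^2 + 1275b - 59750 = (-(24389/19584)b + 200999/19584)((97920/841)b^2 - (489600/841)b - 4896000/841) + (0)
Last nonzero remainder: (97920/841)b^2 - (489600/841)b - 4896000/841. Dividing through by 97920/841 gives the monic gcd b^2 - 5b - 50.
Cancel b^2 - 5b - 50 from numerator and denominator to get the reduced form.

(-b^3 + 11b^2 + 49b - 539)/(b^2 - 5b - 50)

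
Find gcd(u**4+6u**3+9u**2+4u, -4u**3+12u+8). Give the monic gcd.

By polynomial division,
  u**4+6u**3+9u**2+4u = (-(1/4)u-3/2)(-4u**3+12u+8) + (12u**2+24u+12)
  -4u**3+12u+8 = (-(1/3)u+2/3)(12u**2+24u+12) + (0)
Last nonzero remainder: 12u**2+24u+12. Dividing through by 12 gives the monic gcd u**2+2u+1.

u**2+2u+1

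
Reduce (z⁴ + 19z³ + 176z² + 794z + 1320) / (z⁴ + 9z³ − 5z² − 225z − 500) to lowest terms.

(z² + 10z + 66)/(z² − 25)

By polynomial division,
  z⁴ + 19z³ + 176z² + 794z + 1320 = (z⁴ + 9z³ − 5z² − 225z − 500) + (10z³ + 181z² + 1019z + 1820)
  z⁴ + 9z³ − 5z² − 225z − 500 = ((1/10)z − 91/100)(10z³ + 181z² + 1019z + 1820) + ((5781/100)z² + (52029/100)z + 5781/5)
  10z³ + 181z² + 1019z + 1820 = ((1000/5781)z + 9100/5781)((5781/100)z² + (52029/100)z + 5781/5) + (0)
Last nonzero remainder: (5781/100)z² + (52029/100)z + 5781/5. Dividing through by 5781/100 gives the monic gcd z² + 9z + 20.
Cancel z² + 9z + 20 from numerator and denominator to get the reduced form.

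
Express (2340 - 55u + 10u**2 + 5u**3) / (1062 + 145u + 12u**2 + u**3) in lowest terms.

(260 - 35u + 5u**2)/(118 + 3u + u**2)

Repeated division with remainder:
  5u**3 + 10u**2 - 55u + 2340 = (5)(u**3 + 12u**2 + 145u + 1062) + (-50u**2 - 780u - 2970)
  u**3 + 12u**2 + 145u + 1062 = (-(1/50)u + 9/125)(-50u**2 - 780u - 2970) + ((3544/25)u + 31896/25)
  -50u**2 - 780u - 2970 = (-(625/1772)u - 4125/1772)((3544/25)u + 31896/25) + (0)
Last nonzero remainder: (3544/25)u + 31896/25. Dividing through by 3544/25 gives the monic gcd u + 9.
Cancel u + 9 from numerator and denominator to get the reduced form.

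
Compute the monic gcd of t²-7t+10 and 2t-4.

t-2

Euclidean algorithm in ℚ[t]:
  t²-7t+10 = ((1/2)t-5/2)(2t-4) + (0)
Last nonzero remainder: 2t-4. Dividing through by 2 gives the monic gcd t-2.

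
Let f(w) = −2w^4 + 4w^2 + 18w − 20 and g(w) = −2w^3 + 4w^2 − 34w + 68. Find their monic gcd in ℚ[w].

Repeated division with remainder:
  −2w^4 + 4w^2 + 18w − 20 = (w + 2)(−2w^3 + 4w^2 − 34w + 68) + (30w^2 + 18w − 156)
  −2w^3 + 4w^2 − 34w + 68 = (−(1/15)w + 13/75)(30w^2 + 18w − 156) + (−(1188/25)w + 2376/25)
  30w^2 + 18w − 156 = (−(125/198)w − 325/198)(−(1188/25)w + 2376/25) + (0)
Last nonzero remainder: −(1188/25)w + 2376/25. Dividing through by −1188/25 gives the monic gcd w − 2.

w − 2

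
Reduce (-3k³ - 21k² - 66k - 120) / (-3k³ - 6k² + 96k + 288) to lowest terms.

(k² + 3k + 10)/(k² - 2k - 24)

Apply the Euclidean algorithm:
  -3k³ - 21k² - 66k - 120 = (-3k³ - 6k² + 96k + 288) + (-15k² - 162k - 408)
  -3k³ - 6k² + 96k + 288 = ((1/5)k - 44/25)(-15k² - 162k - 408) + (-(2688/25)k - 10752/25)
  -15k² - 162k - 408 = ((125/896)k + 425/448)(-(2688/25)k - 10752/25) + (0)
Last nonzero remainder: -(2688/25)k - 10752/25. Dividing through by -2688/25 gives the monic gcd k + 4.
Cancel k + 4 from numerator and denominator to get the reduced form.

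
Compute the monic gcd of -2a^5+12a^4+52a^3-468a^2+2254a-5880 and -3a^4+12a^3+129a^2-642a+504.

a^2+3a-28

Repeated division with remainder:
  -2a^5+12a^4+52a^3-468a^2+2254a-5880 = ((2/3)a-4/3)(-3a^4+12a^3+129a^2-642a+504) + (-18a^3+132a^2+1062a-5208)
  -3a^4+12a^3+129a^2-642a+504 = ((1/6)a+5/9)(-18a^3+132a^2+1062a-5208) + (-(364/3)a^2-364a+10192/3)
  -18a^3+132a^2+1062a-5208 = ((27/182)a-279/182)(-(364/3)a^2-364a+10192/3) + (0)
Last nonzero remainder: -(364/3)a^2-364a+10192/3. Dividing through by -364/3 gives the monic gcd a^2+3a-28.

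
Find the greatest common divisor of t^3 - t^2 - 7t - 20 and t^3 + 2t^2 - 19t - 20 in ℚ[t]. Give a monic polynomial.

t - 4

Apply the Euclidean algorithm:
  t^3 - t^2 - 7t - 20 = (t^3 + 2t^2 - 19t - 20) + (-3t^2 + 12t)
  t^3 + 2t^2 - 19t - 20 = (-(1/3)t - 2)(-3t^2 + 12t) + (5t - 20)
  -3t^2 + 12t = (-(3/5)t)(5t - 20) + (0)
Last nonzero remainder: 5t - 20. Dividing through by 5 gives the monic gcd t - 4.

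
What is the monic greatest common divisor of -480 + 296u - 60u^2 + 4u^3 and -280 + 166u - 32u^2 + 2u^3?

20 - 9u + u^2

By polynomial division,
  4u^3 - 60u^2 + 296u - 480 = (2)(2u^3 - 32u^2 + 166u - 280) + (4u^2 - 36u + 80)
  2u^3 - 32u^2 + 166u - 280 = ((1/2)u - 7/2)(4u^2 - 36u + 80) + (0)
Last nonzero remainder: 4u^2 - 36u + 80. Dividing through by 4 gives the monic gcd u^2 - 9u + 20.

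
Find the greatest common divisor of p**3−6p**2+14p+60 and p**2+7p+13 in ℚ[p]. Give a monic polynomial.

1

Apply the Euclidean algorithm:
  p**3−6p**2+14p+60 = (p−13)(p**2+7p+13) + (92p+229)
  p**2+7p+13 = ((1/92)p+415/8464)(92p+229) + (14997/8464)
  92p+229 = ((778688/14997)p+1938256/14997)(14997/8464) + (0)
The last nonzero remainder is the constant 14997/8464, so the polynomials are coprime and gcd = 1.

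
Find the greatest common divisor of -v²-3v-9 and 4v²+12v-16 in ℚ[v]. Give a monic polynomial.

1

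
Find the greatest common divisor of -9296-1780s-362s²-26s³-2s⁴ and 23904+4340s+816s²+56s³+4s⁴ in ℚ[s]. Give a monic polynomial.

Euclidean algorithm in ℚ[s]:
  -2s⁴-26s³-362s²-1780s-9296 = (-1/2)(4s⁴+56s³+816s²+4340s+23904) + (2s³+46s²+390s+2656)
  4s⁴+56s³+816s²+4340s+23904 = (2s-18)(2s³+46s²+390s+2656) + (864s²+6048s+71712)
  2s³+46s²+390s+2656 = ((1/432)s+1/27)(864s²+6048s+71712) + (0)
Last nonzero remainder: 864s²+6048s+71712. Dividing through by 864 gives the monic gcd s²+7s+83.

83+7s+s²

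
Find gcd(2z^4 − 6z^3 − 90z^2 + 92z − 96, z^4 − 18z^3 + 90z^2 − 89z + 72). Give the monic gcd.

Apply the Euclidean algorithm:
  2z^4 − 6z^3 − 90z^2 + 92z − 96 = (2)(z^4 − 18z^3 + 90z^2 − 89z + 72) + (30z^3 − 270z^2 + 270z − 240)
  z^4 − 18z^3 + 90z^2 − 89z + 72 = ((1/30)z − 3/10)(30z^3 − 270z^2 + 270z − 240) + (0)
Last nonzero remainder: 30z^3 − 270z^2 + 270z − 240. Dividing through by 30 gives the monic gcd z^3 − 9z^2 + 9z − 8.

z^3 − 9z^2 + 9z − 8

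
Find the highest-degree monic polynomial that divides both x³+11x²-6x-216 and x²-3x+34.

Euclidean algorithm in ℚ[x]:
  x³+11x²-6x-216 = (x+14)(x²-3x+34) + (2x-692)
  x²-3x+34 = ((1/2)x+343/2)(2x-692) + (118712)
  2x-692 = ((1/59356)x-173/29678)(118712) + (0)
The last nonzero remainder is the constant 118712, so the polynomials are coprime and gcd = 1.

1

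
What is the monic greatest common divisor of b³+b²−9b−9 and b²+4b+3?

b²+4b+3

By polynomial division,
  b³+b²−9b−9 = (b−3)(b²+4b+3) + (0)
The last nonzero remainder b²+4b+3 is already monic.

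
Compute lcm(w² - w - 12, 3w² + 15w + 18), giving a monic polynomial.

w³ + w² - 14w - 24

By polynomial division,
  w² - w - 12 = (1/3)(3w² + 15w + 18) + (-6w - 18)
  3w² + 15w + 18 = (-(1/2)w - 1)(-6w - 18) + (0)
Last nonzero remainder: -6w - 18. Dividing through by -6 gives the monic gcd w + 3.
Then lcm(f, g) = f·g / gcd(f, g); expanding and making the result monic gives the answer.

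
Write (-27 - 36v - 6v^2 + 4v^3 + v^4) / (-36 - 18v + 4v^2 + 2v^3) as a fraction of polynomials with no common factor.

Euclidean algorithm in ℚ[v]:
  v^4 + 4v^3 - 6v^2 - 36v - 27 = ((1/2)v + 1)(2v^3 + 4v^2 - 18v - 36) + (-v^2 + 9)
  2v^3 + 4v^2 - 18v - 36 = (-2v - 4)(-v^2 + 9) + (0)
Last nonzero remainder: -v^2 + 9. Dividing through by -1 gives the monic gcd v^2 - 9.
Cancel v^2 - 9 from numerator and denominator to get the reduced form.

(3 + 4v + v^2)/(4 + 2v)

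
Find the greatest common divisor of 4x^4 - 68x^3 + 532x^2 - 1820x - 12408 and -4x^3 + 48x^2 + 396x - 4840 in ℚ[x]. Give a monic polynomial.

x - 11

Euclidean algorithm in ℚ[x]:
  4x^4 - 68x^3 + 532x^2 - 1820x - 12408 = (-x + 5)(-4x^3 + 48x^2 + 396x - 4840) + (688x^2 - 8640x + 11792)
  -4x^3 + 48x^2 + 396x - 4840 = (-(1/172)x - 6/1849)(688x^2 - 8640x + 11792) + ((807128/1849)x - 8878408/1849)
  688x^2 - 8640x + 11792 = ((159014/100891)x - 247766/100891)((807128/1849)x - 8878408/1849) + (0)
Last nonzero remainder: (807128/1849)x - 8878408/1849. Dividing through by 807128/1849 gives the monic gcd x - 11.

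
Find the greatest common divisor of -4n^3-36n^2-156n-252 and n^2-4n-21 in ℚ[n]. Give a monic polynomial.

n+3

Apply the Euclidean algorithm:
  -4n^3-36n^2-156n-252 = (-4n-52)(n^2-4n-21) + (-448n-1344)
  n^2-4n-21 = (-(1/448)n+1/64)(-448n-1344) + (0)
Last nonzero remainder: -448n-1344. Dividing through by -448 gives the monic gcd n+3.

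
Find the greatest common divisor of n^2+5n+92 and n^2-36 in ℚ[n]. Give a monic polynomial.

1

By polynomial division,
  n^2+5n+92 = (n^2-36) + (5n+128)
  n^2-36 = ((1/5)n-128/25)(5n+128) + (15484/25)
  5n+128 = ((125/15484)n+800/3871)(15484/25) + (0)
The last nonzero remainder is the constant 15484/25, so the polynomials are coprime and gcd = 1.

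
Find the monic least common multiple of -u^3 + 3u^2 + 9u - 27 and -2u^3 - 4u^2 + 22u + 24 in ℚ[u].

u^5 + 2u^4 - 20u^3 - 30u^2 + 99u + 108

Euclidean algorithm in ℚ[u]:
  -u^3 + 3u^2 + 9u - 27 = (1/2)(-2u^3 - 4u^2 + 22u + 24) + (5u^2 - 2u - 39)
  -2u^3 - 4u^2 + 22u + 24 = (-(2/5)u - 24/25)(5u^2 - 2u - 39) + ((112/25)u - 336/25)
  5u^2 - 2u - 39 = ((125/112)u + 325/112)((112/25)u - 336/25) + (0)
Last nonzero remainder: (112/25)u - 336/25. Dividing through by 112/25 gives the monic gcd u - 3.
Then lcm(f, g) = f·g / gcd(f, g); expanding and making the result monic gives the answer.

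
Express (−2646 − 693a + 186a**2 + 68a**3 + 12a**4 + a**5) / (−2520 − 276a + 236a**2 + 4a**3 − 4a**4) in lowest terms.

(126 − 27a − 2a**2 − a**3)/(120 − 44a + 4a**2)

Repeated division with remainder:
  a**5 + 12a**4 + 68a**3 + 186a**2 − 693a − 2646 = (−(1/4)a − 13/4)(−4a**4 + 4a**3 + 236a**2 − 276a − 2520) + (140a**3 + 884a**2 − 2220a − 10836)
  −4a**4 + 4a**3 + 236a**2 − 276a − 2520 = (−(1/35)a + 256/1225)(140a**3 + 884a**2 − 2220a − 10836) + (−(14904/1225)a**2 − (29808/245)a − 44712/175)
  140a**3 + 884a**2 − 2220a − 10836 = (−(42875/3726)a + 52675/1242)(−(14904/1225)a**2 − (29808/245)a − 44712/175) + (0)
Last nonzero remainder: −(14904/1225)a**2 − (29808/245)a − 44712/175. Dividing through by −14904/1225 gives the monic gcd a**2 + 10a + 21.
Cancel a**2 + 10a + 21 from numerator and denominator to get the reduced form.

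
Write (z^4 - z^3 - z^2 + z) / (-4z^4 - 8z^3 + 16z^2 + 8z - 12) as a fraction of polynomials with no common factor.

(-z)/(4z + 12)

Repeated division with remainder:
  z^4 - z^3 - z^2 + z = (-1/4)(-4z^4 - 8z^3 + 16z^2 + 8z - 12) + (-3z^3 + 3z^2 + 3z - 3)
  -4z^4 - 8z^3 + 16z^2 + 8z - 12 = ((4/3)z + 4)(-3z^3 + 3z^2 + 3z - 3) + (0)
Last nonzero remainder: -3z^3 + 3z^2 + 3z - 3. Dividing through by -3 gives the monic gcd z^3 - z^2 - z + 1.
Cancel z^3 - z^2 - z + 1 from numerator and denominator to get the reduced form.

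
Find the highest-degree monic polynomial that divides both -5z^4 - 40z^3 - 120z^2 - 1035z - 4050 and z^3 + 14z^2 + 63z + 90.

Apply the Euclidean algorithm:
  -5z^4 - 40z^3 - 120z^2 - 1035z - 4050 = (-5z + 30)(z^3 + 14z^2 + 63z + 90) + (-225z^2 - 2475z - 6750)
  z^3 + 14z^2 + 63z + 90 = (-(1/225)z - 1/75)(-225z^2 - 2475z - 6750) + (0)
Last nonzero remainder: -225z^2 - 2475z - 6750. Dividing through by -225 gives the monic gcd z^2 + 11z + 30.

z^2 + 11z + 30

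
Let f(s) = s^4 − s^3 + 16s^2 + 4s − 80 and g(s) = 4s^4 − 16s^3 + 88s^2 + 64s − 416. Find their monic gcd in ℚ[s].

s^2 − 4

Euclidean algorithm in ℚ[s]:
  s^4 − s^3 + 16s^2 + 4s − 80 = (1/4)(4s^4 − 16s^3 + 88s^2 + 64s − 416) + (3s^3 − 6s^2 − 12s + 24)
  4s^4 − 16s^3 + 88s^2 + 64s − 416 = ((4/3)s − 8/3)(3s^3 − 6s^2 − 12s + 24) + (88s^2 − 352)
  3s^3 − 6s^2 − 12s + 24 = ((3/88)s − 3/44)(88s^2 − 352) + (0)
Last nonzero remainder: 88s^2 − 352. Dividing through by 88 gives the monic gcd s^2 − 4.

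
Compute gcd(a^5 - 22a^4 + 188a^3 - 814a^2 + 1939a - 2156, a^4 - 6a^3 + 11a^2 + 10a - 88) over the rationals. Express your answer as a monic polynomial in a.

Repeated division with remainder:
  a^5 - 22a^4 + 188a^3 - 814a^2 + 1939a - 2156 = (a - 16)(a^4 - 6a^3 + 11a^2 + 10a - 88) + (81a^3 - 648a^2 + 2187a - 3564)
  a^4 - 6a^3 + 11a^2 + 10a - 88 = ((1/81)a + 2/81)(81a^3 - 648a^2 + 2187a - 3564) + (0)
Last nonzero remainder: 81a^3 - 648a^2 + 2187a - 3564. Dividing through by 81 gives the monic gcd a^3 - 8a^2 + 27a - 44.

a^3 - 8a^2 + 27a - 44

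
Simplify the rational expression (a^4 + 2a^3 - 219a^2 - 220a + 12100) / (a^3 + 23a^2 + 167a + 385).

Repeated division with remainder:
  a^4 + 2a^3 - 219a^2 - 220a + 12100 = (a - 21)(a^3 + 23a^2 + 167a + 385) + (97a^2 + 2902a + 20185)
  a^3 + 23a^2 + 167a + 385 = ((1/97)a - 671/9409)(97a^2 + 2902a + 20185) + ((1560600/9409)a + 17166600/9409)
  97a^2 + 2902a + 20185 = ((912673/1560600)a + 3453103/312120)((1560600/9409)a + 17166600/9409) + (0)
Last nonzero remainder: (1560600/9409)a + 17166600/9409. Dividing through by 1560600/9409 gives the monic gcd a + 11.
Cancel a + 11 from numerator and denominator to get the reduced form.

(a^3 - 9a^2 - 120a + 1100)/(a^2 + 12a + 35)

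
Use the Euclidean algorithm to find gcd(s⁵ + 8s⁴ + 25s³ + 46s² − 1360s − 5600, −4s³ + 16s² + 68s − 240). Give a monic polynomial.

s² − s − 20

Euclidean algorithm in ℚ[s]:
  s⁵ + 8s⁴ + 25s³ + 46s² − 1360s − 5600 = (−(1/4)s² − 3s − 45/2)(−4s³ + 16s² + 68s − 240) + (550s² − 550s − 11000)
  −4s³ + 16s² + 68s − 240 = (−(2/275)s + 6/275)(550s² − 550s − 11000) + (0)
Last nonzero remainder: 550s² − 550s − 11000. Dividing through by 550 gives the monic gcd s² − s − 20.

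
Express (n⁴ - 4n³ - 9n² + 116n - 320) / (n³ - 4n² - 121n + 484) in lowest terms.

Repeated division with remainder:
  n⁴ - 4n³ - 9n² + 116n - 320 = (n)(n³ - 4n² - 121n + 484) + (112n² - 368n - 320)
  n³ - 4n² - 121n + 484 = ((1/112)n - 5/784)(112n² - 368n - 320) + (-(5904/49)n + 23616/49)
  112n² - 368n - 320 = (-(343/369)n - 245/369)(-(5904/49)n + 23616/49) + (0)
Last nonzero remainder: -(5904/49)n + 23616/49. Dividing through by -5904/49 gives the monic gcd n - 4.
Cancel n - 4 from numerator and denominator to get the reduced form.

(n³ - 9n + 80)/(n² - 121)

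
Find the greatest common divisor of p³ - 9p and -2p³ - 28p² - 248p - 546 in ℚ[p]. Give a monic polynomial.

p + 3

Apply the Euclidean algorithm:
  p³ - 9p = (-1/2)(-2p³ - 28p² - 248p - 546) + (-14p² - 133p - 273)
  -2p³ - 28p² - 248p - 546 = ((1/7)p + 9/14)(-14p² - 133p - 273) + (-(247/2)p - 741/2)
  -14p² - 133p - 273 = ((28/247)p + 14/19)(-(247/2)p - 741/2) + (0)
Last nonzero remainder: -(247/2)p - 741/2. Dividing through by -247/2 gives the monic gcd p + 3.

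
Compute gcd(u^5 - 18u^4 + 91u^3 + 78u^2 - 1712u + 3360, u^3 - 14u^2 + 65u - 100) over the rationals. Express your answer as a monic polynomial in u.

Euclidean algorithm in ℚ[u]:
  u^5 - 18u^4 + 91u^3 + 78u^2 - 1712u + 3360 = (u^2 - 4u - 30)(u^3 - 14u^2 + 65u - 100) + (18u^2 - 162u + 360)
  u^3 - 14u^2 + 65u - 100 = ((1/18)u - 5/18)(18u^2 - 162u + 360) + (0)
Last nonzero remainder: 18u^2 - 162u + 360. Dividing through by 18 gives the monic gcd u^2 - 9u + 20.

u^2 - 9u + 20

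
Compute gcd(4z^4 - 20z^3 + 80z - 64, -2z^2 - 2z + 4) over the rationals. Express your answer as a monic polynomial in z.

z^2 + z - 2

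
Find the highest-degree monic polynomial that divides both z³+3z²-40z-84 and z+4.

Repeated division with remainder:
  z³+3z²-40z-84 = (z²-z-36)(z+4) + (60)
  z+4 = ((1/60)z+1/15)(60) + (0)
The last nonzero remainder is the constant 60, so the polynomials are coprime and gcd = 1.

1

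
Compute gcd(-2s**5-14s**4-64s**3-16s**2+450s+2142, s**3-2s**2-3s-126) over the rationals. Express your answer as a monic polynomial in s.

Apply the Euclidean algorithm:
  -2s**5-14s**4-64s**3-16s**2+450s+2142 = (-2s**2-18s-106)(s**3-2s**2-3s-126) + (-534s**2-2136s-11214)
  s**3-2s**2-3s-126 = (-(1/534)s+1/89)(-534s**2-2136s-11214) + (0)
Last nonzero remainder: -534s**2-2136s-11214. Dividing through by -534 gives the monic gcd s**2+4s+21.

s**2+4s+21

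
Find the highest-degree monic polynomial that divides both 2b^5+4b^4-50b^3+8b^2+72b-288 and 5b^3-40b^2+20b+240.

Euclidean algorithm in ℚ[b]:
  2b^5+4b^4-50b^3+8b^2+72b-288 = ((2/5)b^2+4b+102/5)(5b^3-40b^2+20b+240) + (648b^2-1296b-5184)
  5b^3-40b^2+20b+240 = ((5/648)b-5/108)(648b^2-1296b-5184) + (0)
Last nonzero remainder: 648b^2-1296b-5184. Dividing through by 648 gives the monic gcd b^2-2b-8.

b^2-2b-8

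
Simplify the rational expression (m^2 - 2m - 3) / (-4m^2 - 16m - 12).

Euclidean algorithm in ℚ[m]:
  m^2 - 2m - 3 = (-1/4)(-4m^2 - 16m - 12) + (-6m - 6)
  -4m^2 - 16m - 12 = ((2/3)m + 2)(-6m - 6) + (0)
Last nonzero remainder: -6m - 6. Dividing through by -6 gives the monic gcd m + 1.
Cancel m + 1 from numerator and denominator to get the reduced form.

(-m + 3)/(4m + 12)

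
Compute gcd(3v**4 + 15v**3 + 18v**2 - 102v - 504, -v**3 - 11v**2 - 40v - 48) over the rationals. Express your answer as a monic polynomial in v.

Apply the Euclidean algorithm:
  3v**4 + 15v**3 + 18v**2 - 102v - 504 = (-3v + 18)(-v**3 - 11v**2 - 40v - 48) + (96v**2 + 474v + 360)
  -v**3 - 11v**2 - 40v - 48 = (-(1/96)v - 97/1536)(96v**2 + 474v + 360) + (-(1617/256)v - 1617/64)
  96v**2 + 474v + 360 = (-(8192/539)v - 7680/539)(-(1617/256)v - 1617/64) + (0)
Last nonzero remainder: -(1617/256)v - 1617/64. Dividing through by -1617/256 gives the monic gcd v + 4.

v + 4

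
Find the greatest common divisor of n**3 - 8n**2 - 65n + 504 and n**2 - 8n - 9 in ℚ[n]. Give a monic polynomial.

n - 9

Apply the Euclidean algorithm:
  n**3 - 8n**2 - 65n + 504 = (n)(n**2 - 8n - 9) + (-56n + 504)
  n**2 - 8n - 9 = (-(1/56)n - 1/56)(-56n + 504) + (0)
Last nonzero remainder: -56n + 504. Dividing through by -56 gives the monic gcd n - 9.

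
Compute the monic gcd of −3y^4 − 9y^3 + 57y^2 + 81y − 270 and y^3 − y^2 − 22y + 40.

y^2 + 3y − 10

Euclidean algorithm in ℚ[y]:
  −3y^4 − 9y^3 + 57y^2 + 81y − 270 = (−3y − 12)(y^3 − y^2 − 22y + 40) + (−21y^2 − 63y + 210)
  y^3 − y^2 − 22y + 40 = (−(1/21)y + 4/21)(−21y^2 − 63y + 210) + (0)
Last nonzero remainder: −21y^2 − 63y + 210. Dividing through by −21 gives the monic gcd y^2 + 3y − 10.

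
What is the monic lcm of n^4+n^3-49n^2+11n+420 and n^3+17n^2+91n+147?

n^5+8n^4-42n^3-332n^2+497n+2940

Repeated division with remainder:
  n^4+n^3-49n^2+11n+420 = (n-16)(n^3+17n^2+91n+147) + (132n^2+1320n+2772)
  n^3+17n^2+91n+147 = ((1/132)n+7/132)(132n^2+1320n+2772) + (0)
Last nonzero remainder: 132n^2+1320n+2772. Dividing through by 132 gives the monic gcd n^2+10n+21.
Then lcm(f, g) = f·g / gcd(f, g); expanding and making the result monic gives the answer.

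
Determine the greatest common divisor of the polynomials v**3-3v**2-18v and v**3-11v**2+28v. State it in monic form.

v

By polynomial division,
  v**3-3v**2-18v = (v**3-11v**2+28v) + (8v**2-46v)
  v**3-11v**2+28v = ((1/8)v-21/32)(8v**2-46v) + (-(35/16)v)
  8v**2-46v = (-(128/35)v+736/35)(-(35/16)v) + (0)
Last nonzero remainder: -(35/16)v. Dividing through by -35/16 gives the monic gcd v.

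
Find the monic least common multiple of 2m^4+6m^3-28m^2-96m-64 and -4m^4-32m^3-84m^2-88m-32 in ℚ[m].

m^5+4m^4-11m^3-62m^2-80m-32

Repeated division with remainder:
  2m^4+6m^3-28m^2-96m-64 = (-1/2)(-4m^4-32m^3-84m^2-88m-32) + (-10m^3-70m^2-140m-80)
  -4m^4-32m^3-84m^2-88m-32 = ((2/5)m+2/5)(-10m^3-70m^2-140m-80) + (0)
Last nonzero remainder: -10m^3-70m^2-140m-80. Dividing through by -10 gives the monic gcd m^3+7m^2+14m+8.
Then lcm(f, g) = f·g / gcd(f, g); expanding and making the result monic gives the answer.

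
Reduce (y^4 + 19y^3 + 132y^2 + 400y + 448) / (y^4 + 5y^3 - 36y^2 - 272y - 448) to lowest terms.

(y + 7)/(y - 7)

Repeated division with remainder:
  y^4 + 19y^3 + 132y^2 + 400y + 448 = (y^4 + 5y^3 - 36y^2 - 272y - 448) + (14y^3 + 168y^2 + 672y + 896)
  y^4 + 5y^3 - 36y^2 - 272y - 448 = ((1/14)y - 1/2)(14y^3 + 168y^2 + 672y + 896) + (0)
Last nonzero remainder: 14y^3 + 168y^2 + 672y + 896. Dividing through by 14 gives the monic gcd y^3 + 12y^2 + 48y + 64.
Cancel y^3 + 12y^2 + 48y + 64 from numerator and denominator to get the reduced form.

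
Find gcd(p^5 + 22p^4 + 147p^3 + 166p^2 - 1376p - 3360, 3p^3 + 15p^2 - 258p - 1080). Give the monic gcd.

p^2 + 14p + 40

By polynomial division,
  p^5 + 22p^4 + 147p^3 + 166p^2 - 1376p - 3360 = ((1/3)p^2 + (17/3)p + 148/3)(3p^3 + 15p^2 - 258p - 1080) + (1248p^2 + 17472p + 49920)
  3p^3 + 15p^2 - 258p - 1080 = ((1/416)p - 9/416)(1248p^2 + 17472p + 49920) + (0)
Last nonzero remainder: 1248p^2 + 17472p + 49920. Dividing through by 1248 gives the monic gcd p^2 + 14p + 40.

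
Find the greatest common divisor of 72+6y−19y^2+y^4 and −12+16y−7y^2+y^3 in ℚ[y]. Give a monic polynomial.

−3+y

Apply the Euclidean algorithm:
  y^4−19y^2+6y+72 = (y+7)(y^3−7y^2+16y−12) + (14y^2−94y+156)
  y^3−7y^2+16y−12 = ((1/14)y−1/49)(14y^2−94y+156) + ((144/49)y−432/49)
  14y^2−94y+156 = ((343/72)y−637/36)((144/49)y−432/49) + (0)
Last nonzero remainder: (144/49)y−432/49. Dividing through by 144/49 gives the monic gcd y−3.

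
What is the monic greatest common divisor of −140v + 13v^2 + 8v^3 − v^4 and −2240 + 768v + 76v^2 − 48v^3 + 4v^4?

140 − 13v − 8v^2 + v^3

Repeated division with remainder:
  −v^4 + 8v^3 + 13v^2 − 140v = (−1/4)(4v^4 − 48v^3 + 76v^2 + 768v − 2240) + (−4v^3 + 32v^2 + 52v − 560)
  4v^4 − 48v^3 + 76v^2 + 768v − 2240 = (−v + 4)(−4v^3 + 32v^2 + 52v − 560) + (0)
Last nonzero remainder: −4v^3 + 32v^2 + 52v − 560. Dividing through by −4 gives the monic gcd v^3 − 8v^2 − 13v + 140.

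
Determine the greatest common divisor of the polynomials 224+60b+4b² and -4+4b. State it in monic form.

1

By polynomial division,
  4b²+60b+224 = (b+16)(4b-4) + (288)
  4b-4 = ((1/72)b-1/72)(288) + (0)
The last nonzero remainder is the constant 288, so the polynomials are coprime and gcd = 1.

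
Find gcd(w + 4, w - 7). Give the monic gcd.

1

Repeated division with remainder:
  w + 4 = (w - 7) + (11)
  w - 7 = ((1/11)w - 7/11)(11) + (0)
The last nonzero remainder is the constant 11, so the polynomials are coprime and gcd = 1.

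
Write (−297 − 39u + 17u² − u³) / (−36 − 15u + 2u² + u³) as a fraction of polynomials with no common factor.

(−99 + 20u − u²)/(−12 − u + u²)

Apply the Euclidean algorithm:
  −u³ + 17u² − 39u − 297 = (−1)(u³ + 2u² − 15u − 36) + (19u² − 54u − 333)
  u³ + 2u² − 15u − 36 = ((1/19)u + 92/361)(19u² − 54u − 333) + ((5880/361)u + 17640/361)
  19u² − 54u − 333 = ((6859/5880)u − 13357/1960)((5880/361)u + 17640/361) + (0)
Last nonzero remainder: (5880/361)u + 17640/361. Dividing through by 5880/361 gives the monic gcd u + 3.
Cancel u + 3 from numerator and denominator to get the reduced form.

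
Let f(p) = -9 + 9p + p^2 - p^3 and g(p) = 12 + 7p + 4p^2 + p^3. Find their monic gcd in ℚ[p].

Repeated division with remainder:
  -p^3 + p^2 + 9p - 9 = (-1)(p^3 + 4p^2 + 7p + 12) + (5p^2 + 16p + 3)
  p^3 + 4p^2 + 7p + 12 = ((1/5)p + 4/25)(5p^2 + 16p + 3) + ((96/25)p + 288/25)
  5p^2 + 16p + 3 = ((125/96)p + 25/96)((96/25)p + 288/25) + (0)
Last nonzero remainder: (96/25)p + 288/25. Dividing through by 96/25 gives the monic gcd p + 3.

3 + p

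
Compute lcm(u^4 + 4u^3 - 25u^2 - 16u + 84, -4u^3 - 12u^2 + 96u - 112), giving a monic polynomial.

Apply the Euclidean algorithm:
  u^4 + 4u^3 - 25u^2 - 16u + 84 = (-(1/4)u - 1/4)(-4u^3 - 12u^2 + 96u - 112) + (-4u^2 - 20u + 56)
  -4u^3 - 12u^2 + 96u - 112 = (u - 2)(-4u^2 - 20u + 56) + (0)
Last nonzero remainder: -4u^2 - 20u + 56. Dividing through by -4 gives the monic gcd u^2 + 5u - 14.
Then lcm(f, g) = f·g / gcd(f, g); expanding and making the result monic gives the answer.

u^5 + 2u^4 - 33u^3 + 34u^2 + 116u - 168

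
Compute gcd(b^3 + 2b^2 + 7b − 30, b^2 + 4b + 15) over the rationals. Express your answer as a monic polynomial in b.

b^2 + 4b + 15

Repeated division with remainder:
  b^3 + 2b^2 + 7b − 30 = (b − 2)(b^2 + 4b + 15) + (0)
The last nonzero remainder b^2 + 4b + 15 is already monic.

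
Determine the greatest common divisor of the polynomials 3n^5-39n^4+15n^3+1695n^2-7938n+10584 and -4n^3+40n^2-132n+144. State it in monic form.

n^2-7n+12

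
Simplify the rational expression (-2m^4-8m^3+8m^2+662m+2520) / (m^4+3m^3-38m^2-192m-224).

(-2m^2-14m-90)/(m^2+6m+8)

Repeated division with remainder:
  -2m^4-8m^3+8m^2+662m+2520 = (-2)(m^4+3m^3-38m^2-192m-224) + (-2m^3-68m^2+278m+2072)
  m^4+3m^3-38m^2-192m-224 = (-(1/2)m+31/2)(-2m^3-68m^2+278m+2072) + (1155m^2-3465m-32340)
  -2m^3-68m^2+278m+2072 = (-(2/1155)m-74/1155)(1155m^2-3465m-32340) + (0)
Last nonzero remainder: 1155m^2-3465m-32340. Dividing through by 1155 gives the monic gcd m^2-3m-28.
Cancel m^2-3m-28 from numerator and denominator to get the reduced form.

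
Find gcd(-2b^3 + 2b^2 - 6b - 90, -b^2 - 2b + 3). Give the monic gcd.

b + 3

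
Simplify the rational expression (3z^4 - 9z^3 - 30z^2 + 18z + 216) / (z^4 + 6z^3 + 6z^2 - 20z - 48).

(3z^2 - 21z + 36)/(z^2 + 2z - 8)

Repeated division with remainder:
  3z^4 - 9z^3 - 30z^2 + 18z + 216 = (3)(z^4 + 6z^3 + 6z^2 - 20z - 48) + (-27z^3 - 48z^2 + 78z + 360)
  z^4 + 6z^3 + 6z^2 - 20z - 48 = (-(1/27)z - 38/243)(-27z^3 - 48z^2 + 78z + 360) + ((112/81)z^2 + (448/81)z + 224/27)
  -27z^3 - 48z^2 + 78z + 360 = (-(2187/112)z + 1215/28)((112/81)z^2 + (448/81)z + 224/27) + (0)
Last nonzero remainder: (112/81)z^2 + (448/81)z + 224/27. Dividing through by 112/81 gives the monic gcd z^2 + 4z + 6.
Cancel z^2 + 4z + 6 from numerator and denominator to get the reduced form.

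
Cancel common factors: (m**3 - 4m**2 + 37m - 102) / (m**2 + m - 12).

(m**2 - m + 34)/(m + 4)

Apply the Euclidean algorithm:
  m**3 - 4m**2 + 37m - 102 = (m - 5)(m**2 + m - 12) + (54m - 162)
  m**2 + m - 12 = ((1/54)m + 2/27)(54m - 162) + (0)
Last nonzero remainder: 54m - 162. Dividing through by 54 gives the monic gcd m - 3.
Cancel m - 3 from numerator and denominator to get the reduced form.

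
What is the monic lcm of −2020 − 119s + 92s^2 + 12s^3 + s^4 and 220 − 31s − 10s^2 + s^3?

22220 − 711s − 1131s^2 − 40s^3 + s^4 + s^5

Euclidean algorithm in ℚ[s]:
  s^4 + 12s^3 + 92s^2 − 119s − 2020 = (s + 22)(s^3 − 10s^2 − 31s + 220) + (343s^2 + 343s − 6860)
  s^3 − 10s^2 − 31s + 220 = ((1/343)s − 11/343)(343s^2 + 343s − 6860) + (0)
Last nonzero remainder: 343s^2 + 343s − 6860. Dividing through by 343 gives the monic gcd s^2 + s − 20.
Then lcm(f, g) = f·g / gcd(f, g); expanding and making the result monic gives the answer.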